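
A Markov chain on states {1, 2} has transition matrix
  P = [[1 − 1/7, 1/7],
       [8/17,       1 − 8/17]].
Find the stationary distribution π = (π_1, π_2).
π_1 = 56/73, π_2 = 17/73

Solve πP = π with π_1 + π_2 = 1. From πP = π: π_1 · (1 − 1/7) + π_2 · 8/17 = π_1 ⇒ π_2 · 8/17 = π_1 · 1/7 ⇒ π_2/π_1 = (1/7)/(8/17) = 17/56. Together with π_1 + π_2 = 1:
  π_1 = (8/17)/(1/7 + 8/17) = (8/17)/(73/119) = 56/73,
  π_2 = (1/7)/(1/7 + 8/17) = (1/7)/(73/119) = 17/73.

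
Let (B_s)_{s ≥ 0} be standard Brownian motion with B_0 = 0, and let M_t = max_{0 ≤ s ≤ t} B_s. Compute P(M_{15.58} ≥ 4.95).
P(M_{15.58} ≥ 4.95) = 2·P(B_{15.58} ≥ 4.95) = 2(1 − Φ(4.95/√15.58)) ≈ 0.2098

By the reflection principle for Brownian motion, P(M_t ≥ a) = 2 · P(B_t ≥ a) for a ≥ 0. Since B_t ~ N(0, t), P(B_t ≥ 4.95) = 1 − Φ(4.95/√t) = 1 − Φ(4.95/√15.58) = 1 − Φ(1.2541). So
  P(M_{15.58} ≥ 4.95) = 2(1 − Φ(1.2541)) ≈ 0.2098.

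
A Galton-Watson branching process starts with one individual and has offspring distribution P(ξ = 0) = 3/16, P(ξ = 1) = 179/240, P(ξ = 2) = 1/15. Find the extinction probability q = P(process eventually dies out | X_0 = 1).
q = 1

Mean offspring μ = 0·3/16 + 1·179/240 + 2·1/15 = 211/240 ≤ 1. For μ ≤ 1 with offspring not concentrated at 1, the Galton-Watson process goes extinct almost surely, so q = 1.
(Algebraic check: The pgf is f(s) = 3/16 + 179/240·s + 1/15·s². The extinction probability q is the smallest fixed point of f in [0, 1]. Setting s = f(s):
  1/15·s² + (179/240 − 1)·s + 3/16 = 0
  1/15·s² − (3/16 + 1/15)·s + 3/16 = 0
which factors as (s − 1)·(1/15·s − 3/16) = 0, giving roots s = 1 and s = (3/16)/(1/15) = 45/16. Since 45/16 ≥ 1, the smallest root in [0, 1] is s = 1.)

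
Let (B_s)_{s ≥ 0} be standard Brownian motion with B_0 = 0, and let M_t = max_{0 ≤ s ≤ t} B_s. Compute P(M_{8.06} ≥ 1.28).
P(M_{8.06} ≥ 1.28) = 2·P(B_{8.06} ≥ 1.28) = 2(1 − Φ(1.28/√8.06)) ≈ 0.6521

By the reflection principle for Brownian motion, P(M_t ≥ a) = 2 · P(B_t ≥ a) for a ≥ 0. Since B_t ~ N(0, t), P(B_t ≥ 1.28) = 1 − Φ(1.28/√t) = 1 − Φ(1.28/√8.06) = 1 − Φ(0.4509). So
  P(M_{8.06} ≥ 1.28) = 2(1 − Φ(0.4509)) ≈ 0.6521.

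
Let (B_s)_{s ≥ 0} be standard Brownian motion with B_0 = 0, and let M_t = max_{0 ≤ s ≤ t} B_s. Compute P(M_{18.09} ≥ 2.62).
P(M_{18.09} ≥ 2.62) = 2·P(B_{18.09} ≥ 2.62) = 2(1 − Φ(2.62/√18.09)) ≈ 0.5379

By the reflection principle for Brownian motion, P(M_t ≥ a) = 2 · P(B_t ≥ a) for a ≥ 0. Since B_t ~ N(0, t), P(B_t ≥ 2.62) = 1 − Φ(2.62/√t) = 1 − Φ(2.62/√18.09) = 1 − Φ(0.6160). So
  P(M_{18.09} ≥ 2.62) = 2(1 − Φ(0.6160)) ≈ 0.5379.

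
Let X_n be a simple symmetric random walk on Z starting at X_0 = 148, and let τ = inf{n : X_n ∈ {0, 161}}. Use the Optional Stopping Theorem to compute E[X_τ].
E[X_τ] = 148

X_n is a martingale and τ is a bounded-mean stopping time (indeed τ is finite a.s. with bounded expectation since the walk is in a bounded region). By the OST, E[X_τ] = E[X_0] = 148. Equivalently: E[X_τ] = 161 · P(hit 161 first) + 0 · P(hit 0 first) = 161 · (148/161) = 148.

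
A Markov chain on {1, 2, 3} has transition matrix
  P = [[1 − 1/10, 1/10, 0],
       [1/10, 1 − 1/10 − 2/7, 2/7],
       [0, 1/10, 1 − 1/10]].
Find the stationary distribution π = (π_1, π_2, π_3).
π = (7/34, 7/34, 10/17)

This is a birth-death chain on three states, which satisfies detailed balance: π_1 · P_{12} = π_2 · P_{21} and π_2 · P_{23} = π_3 · P_{32}.
From π_1 · 1/10 = π_2 · 1/10: π_2/π_1 = (1/10)/(1/10) = 1.
From π_2 · 2/7 = π_3 · 1/10: π_3/π_2 = (2/7)/(1/10) = 20/7.
Take π_1 proportional to 1; then unnormalized π = (1, 1, 20/7). Normalize by dividing by the sum 34/7:
  π = (7/34, 7/34, 10/17).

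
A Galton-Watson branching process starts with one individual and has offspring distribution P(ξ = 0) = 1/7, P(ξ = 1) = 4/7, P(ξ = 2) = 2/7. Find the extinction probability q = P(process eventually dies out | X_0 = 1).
q = 1/2

The pgf is f(s) = 1/7 + 4/7·s + 2/7·s². The extinction probability q is the smallest fixed point of f in [0, 1]. Setting s = f(s):
  2/7·s² + (4/7 − 1)·s + 1/7 = 0
  2/7·s² − (1/7 + 2/7)·s + 1/7 = 0
which factors as (s − 1)·(2/7·s − 1/7) = 0, giving roots s = 1 and s = (1/7)/(2/7) = 1/2.
Mean offspring μ = 4/7 + 2·2/7 = 8/7 > 1 (supercritical), so q < 1. The extinction probability is the smaller root: q = (1/7)/(2/7) = 1/2.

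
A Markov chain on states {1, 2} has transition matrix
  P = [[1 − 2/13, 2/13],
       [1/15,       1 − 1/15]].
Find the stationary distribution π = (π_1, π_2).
π_1 = 13/43, π_2 = 30/43

Solve πP = π with π_1 + π_2 = 1. From πP = π: π_1 · (1 − 2/13) + π_2 · 1/15 = π_1 ⇒ π_2 · 1/15 = π_1 · 2/13 ⇒ π_2/π_1 = (2/13)/(1/15) = 30/13. Together with π_1 + π_2 = 1:
  π_1 = (1/15)/(2/13 + 1/15) = (1/15)/(43/195) = 13/43,
  π_2 = (2/13)/(2/13 + 1/15) = (2/13)/(43/195) = 30/43.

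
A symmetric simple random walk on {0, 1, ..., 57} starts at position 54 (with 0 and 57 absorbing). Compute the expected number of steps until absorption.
E[τ | X_0 = 54] = 162

Let v_k = E[τ | X_0 = k]. Boundary: v_0 = v_57 = 0. Recurrence: v_k = 1 + (v_{k-1} + v_{k+1})/2 for 1 ≤ k ≤ 56. The particular solution to v_k − (v_{k-1} + v_{k+1})/2 = 1 is v_k = −k^2. Adding homogeneous solution A + B k and matching boundaries gives v_k = k (57 − k). Substituting k = 54: v_54 = 54 · 3 = 162.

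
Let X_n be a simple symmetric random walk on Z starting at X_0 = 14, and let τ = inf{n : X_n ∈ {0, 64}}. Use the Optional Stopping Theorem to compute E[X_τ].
E[X_τ] = 14

X_n is a martingale and τ is a bounded-mean stopping time (indeed τ is finite a.s. with bounded expectation since the walk is in a bounded region). By the OST, E[X_τ] = E[X_0] = 14. Equivalently: E[X_τ] = 64 · P(hit 64 first) + 0 · P(hit 0 first) = 64 · (14/64) = 14.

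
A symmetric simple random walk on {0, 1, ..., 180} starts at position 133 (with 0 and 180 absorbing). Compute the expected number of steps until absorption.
E[τ | X_0 = 133] = 6251

Let v_k = E[τ | X_0 = k]. Boundary: v_0 = v_180 = 0. Recurrence: v_k = 1 + (v_{k-1} + v_{k+1})/2 for 1 ≤ k ≤ 179. The particular solution to v_k − (v_{k-1} + v_{k+1})/2 = 1 is v_k = −k^2. Adding homogeneous solution A + B k and matching boundaries gives v_k = k (180 − k). Substituting k = 133: v_133 = 133 · 47 = 6251.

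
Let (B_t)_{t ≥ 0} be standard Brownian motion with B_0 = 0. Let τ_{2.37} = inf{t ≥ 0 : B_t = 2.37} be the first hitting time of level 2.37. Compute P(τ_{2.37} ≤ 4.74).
P(τ_{2.37} ≤ 4.74) = 2(1 − Φ(2.37/√4.74)) = 2(1 − Φ(1.0886)) ≈ 0.2763

By the reflection principle for standard BM, P(τ_b ≤ t) = 2 · P(B_t ≥ b). Since B_t ~ N(0, t), P(B_t ≥ 2.37) = 1 − Φ(2.37/√t) = 1 − Φ(2.37/√4.74) = 1 − Φ(1.0886) ≈ 0.13817. Doubling: P(τ_{2.37} ≤ 4.74) ≈ 2 · 0.13817 = 0.27634 ≈ 0.2763.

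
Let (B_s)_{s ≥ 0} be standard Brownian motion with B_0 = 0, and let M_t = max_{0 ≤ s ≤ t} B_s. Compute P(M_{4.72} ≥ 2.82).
P(M_{4.72} ≥ 2.82) = 2·P(B_{4.72} ≥ 2.82) = 2(1 − Φ(2.82/√4.72)) ≈ 0.1943

By the reflection principle for Brownian motion, P(M_t ≥ a) = 2 · P(B_t ≥ a) for a ≥ 0. Since B_t ~ N(0, t), P(B_t ≥ 2.82) = 1 − Φ(2.82/√t) = 1 − Φ(2.82/√4.72) = 1 − Φ(1.2980). So
  P(M_{4.72} ≥ 2.82) = 2(1 − Φ(1.2980)) ≈ 0.1943.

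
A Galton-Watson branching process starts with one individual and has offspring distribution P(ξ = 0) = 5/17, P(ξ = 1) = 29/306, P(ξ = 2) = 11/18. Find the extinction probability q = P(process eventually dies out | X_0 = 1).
q = 90/187

The pgf is f(s) = 5/17 + 29/306·s + 11/18·s². The extinction probability q is the smallest fixed point of f in [0, 1]. Setting s = f(s):
  11/18·s² + (29/306 − 1)·s + 5/17 = 0
  11/18·s² − (5/17 + 11/18)·s + 5/17 = 0
which factors as (s − 1)·(11/18·s − 5/17) = 0, giving roots s = 1 and s = (5/17)/(11/18) = 90/187.
Mean offspring μ = 29/306 + 2·11/18 = 403/306 > 1 (supercritical), so q < 1. The extinction probability is the smaller root: q = (5/17)/(11/18) = 90/187.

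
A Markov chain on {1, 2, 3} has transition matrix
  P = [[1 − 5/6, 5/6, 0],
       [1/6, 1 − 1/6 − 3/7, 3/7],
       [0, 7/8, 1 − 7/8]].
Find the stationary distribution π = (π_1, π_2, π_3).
π = (49/414, 245/414, 20/69)

This is a birth-death chain on three states, which satisfies detailed balance: π_1 · P_{12} = π_2 · P_{21} and π_2 · P_{23} = π_3 · P_{32}.
From π_1 · 5/6 = π_2 · 1/6: π_2/π_1 = (5/6)/(1/6) = 5.
From π_2 · 3/7 = π_3 · 7/8: π_3/π_2 = (3/7)/(7/8) = 24/49.
Take π_1 proportional to 1; then unnormalized π = (1, 5, 120/49). Normalize by dividing by the sum 414/49:
  π = (49/414, 245/414, 20/69).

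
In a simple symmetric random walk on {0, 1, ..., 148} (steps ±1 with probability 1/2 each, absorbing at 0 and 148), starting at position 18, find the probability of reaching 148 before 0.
P(hit 148 before 0) = 18/148 = 9/74

Let u_k = P(hit 148 before 0 | start at k). Then u_0 = 0, u_148 = 1, and u_k = u_{k-1}/2 + u_{k+1}/2 for 1 ≤ k ≤ 147. This harmonic recurrence is solved by u_k = k/148, giving u_18 = 18/148 = 9/74.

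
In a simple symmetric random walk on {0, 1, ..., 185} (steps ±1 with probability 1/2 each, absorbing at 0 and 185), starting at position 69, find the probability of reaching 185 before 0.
P(hit 185 before 0) = 69/185

Let u_k = P(hit 185 before 0 | start at k). Then u_0 = 0, u_185 = 1, and u_k = u_{k-1}/2 + u_{k+1}/2 for 1 ≤ k ≤ 184. This harmonic recurrence is solved by u_k = k/185, giving u_69 = 69/185.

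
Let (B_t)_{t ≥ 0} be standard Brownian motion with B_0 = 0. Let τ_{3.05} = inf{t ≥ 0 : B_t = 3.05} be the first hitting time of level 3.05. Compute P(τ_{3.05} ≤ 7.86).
P(τ_{3.05} ≤ 7.86) = 2(1 − Φ(3.05/√7.86)) = 2(1 − Φ(1.0879)) ≈ 0.2766

By the reflection principle for standard BM, P(τ_b ≤ t) = 2 · P(B_t ≥ b). Since B_t ~ N(0, t), P(B_t ≥ 3.05) = 1 − Φ(3.05/√t) = 1 − Φ(3.05/√7.86) = 1 − Φ(1.0879) ≈ 0.13832. Doubling: P(τ_{3.05} ≤ 7.86) ≈ 2 · 0.13832 = 0.27664 ≈ 0.2766.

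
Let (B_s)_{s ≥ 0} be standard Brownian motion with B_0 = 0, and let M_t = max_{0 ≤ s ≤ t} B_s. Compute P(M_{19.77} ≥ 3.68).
P(M_{19.77} ≥ 3.68) = 2·P(B_{19.77} ≥ 3.68) = 2(1 − Φ(3.68/√19.77)) ≈ 0.4079

By the reflection principle for Brownian motion, P(M_t ≥ a) = 2 · P(B_t ≥ a) for a ≥ 0. Since B_t ~ N(0, t), P(B_t ≥ 3.68) = 1 − Φ(3.68/√t) = 1 − Φ(3.68/√19.77) = 1 − Φ(0.8276). So
  P(M_{19.77} ≥ 3.68) = 2(1 − Φ(0.8276)) ≈ 0.4079.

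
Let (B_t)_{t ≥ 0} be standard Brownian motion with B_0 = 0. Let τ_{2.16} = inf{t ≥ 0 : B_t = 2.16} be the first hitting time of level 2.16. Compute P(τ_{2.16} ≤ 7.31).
P(τ_{2.16} ≤ 7.31) = 2(1 − Φ(2.16/√7.31)) = 2(1 − Φ(0.7989)) ≈ 0.4243

By the reflection principle for standard BM, P(τ_b ≤ t) = 2 · P(B_t ≥ b). Since B_t ~ N(0, t), P(B_t ≥ 2.16) = 1 − Φ(2.16/√t) = 1 − Φ(2.16/√7.31) = 1 − Φ(0.7989) ≈ 0.21217. Doubling: P(τ_{2.16} ≤ 7.31) ≈ 2 · 0.21217 = 0.42434 ≈ 0.4243.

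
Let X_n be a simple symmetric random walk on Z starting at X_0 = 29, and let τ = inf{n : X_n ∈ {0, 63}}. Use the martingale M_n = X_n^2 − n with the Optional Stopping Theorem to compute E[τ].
E[τ] = 986

M_n = X_n^2 − n is a martingale (since E[X_{n+1}^2 | F_n] = X_n^2 + 1). By OST (τ has finite mean in a bounded region), E[M_τ] = E[M_0] = X_0^2 − 0 = 29^2 = 841. Also E[M_τ] = E[X_τ^2] − E[τ]. The walk exits at 0 or 63, with P(hit 63 first) = 29/63, so E[X_τ^2] = 63^2 · 29/63 + 0 = 1827. Thus E[τ] = E[X_τ^2] − E[M_τ] = 1827 − 841 = 986 = 29(63 − 29) = 986.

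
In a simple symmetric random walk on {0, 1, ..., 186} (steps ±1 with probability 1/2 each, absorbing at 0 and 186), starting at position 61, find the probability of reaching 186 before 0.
P(hit 186 before 0) = 61/186

Let u_k = P(hit 186 before 0 | start at k). Then u_0 = 0, u_186 = 1, and u_k = u_{k-1}/2 + u_{k+1}/2 for 1 ≤ k ≤ 185. This harmonic recurrence is solved by u_k = k/186, giving u_61 = 61/186.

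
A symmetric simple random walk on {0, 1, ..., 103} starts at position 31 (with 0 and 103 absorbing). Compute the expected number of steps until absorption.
E[τ | X_0 = 31] = 2232

Let v_k = E[τ | X_0 = k]. Boundary: v_0 = v_103 = 0. Recurrence: v_k = 1 + (v_{k-1} + v_{k+1})/2 for 1 ≤ k ≤ 102. The particular solution to v_k − (v_{k-1} + v_{k+1})/2 = 1 is v_k = −k^2. Adding homogeneous solution A + B k and matching boundaries gives v_k = k (103 − k). Substituting k = 31: v_31 = 31 · 72 = 2232.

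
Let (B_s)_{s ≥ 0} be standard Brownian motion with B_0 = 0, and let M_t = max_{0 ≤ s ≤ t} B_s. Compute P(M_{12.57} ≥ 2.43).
P(M_{12.57} ≥ 2.43) = 2·P(B_{12.57} ≥ 2.43) = 2(1 − Φ(2.43/√12.57)) ≈ 0.4931

By the reflection principle for Brownian motion, P(M_t ≥ a) = 2 · P(B_t ≥ a) for a ≥ 0. Since B_t ~ N(0, t), P(B_t ≥ 2.43) = 1 − Φ(2.43/√t) = 1 − Φ(2.43/√12.57) = 1 − Φ(0.6854). So
  P(M_{12.57} ≥ 2.43) = 2(1 − Φ(0.6854)) ≈ 0.4931.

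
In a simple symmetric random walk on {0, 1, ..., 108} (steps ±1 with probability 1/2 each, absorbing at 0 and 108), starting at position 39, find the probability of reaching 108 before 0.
P(hit 108 before 0) = 39/108 = 13/36

Let u_k = P(hit 108 before 0 | start at k). Then u_0 = 0, u_108 = 1, and u_k = u_{k-1}/2 + u_{k+1}/2 for 1 ≤ k ≤ 107. This harmonic recurrence is solved by u_k = k/108, giving u_39 = 39/108 = 13/36.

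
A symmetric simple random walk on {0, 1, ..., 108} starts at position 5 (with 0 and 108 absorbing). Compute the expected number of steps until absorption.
E[τ | X_0 = 5] = 515

Let v_k = E[τ | X_0 = k]. Boundary: v_0 = v_108 = 0. Recurrence: v_k = 1 + (v_{k-1} + v_{k+1})/2 for 1 ≤ k ≤ 107. The particular solution to v_k − (v_{k-1} + v_{k+1})/2 = 1 is v_k = −k^2. Adding homogeneous solution A + B k and matching boundaries gives v_k = k (108 − k). Substituting k = 5: v_5 = 5 · 103 = 515.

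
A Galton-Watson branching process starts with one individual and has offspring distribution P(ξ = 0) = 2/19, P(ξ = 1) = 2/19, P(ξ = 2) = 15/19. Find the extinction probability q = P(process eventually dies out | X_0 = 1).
q = 2/15

The pgf is f(s) = 2/19 + 2/19·s + 15/19·s². The extinction probability q is the smallest fixed point of f in [0, 1]. Setting s = f(s):
  15/19·s² + (2/19 − 1)·s + 2/19 = 0
  15/19·s² − (2/19 + 15/19)·s + 2/19 = 0
which factors as (s − 1)·(15/19·s − 2/19) = 0, giving roots s = 1 and s = (2/19)/(15/19) = 2/15.
Mean offspring μ = 2/19 + 2·15/19 = 32/19 > 1 (supercritical), so q < 1. The extinction probability is the smaller root: q = (2/19)/(15/19) = 2/15.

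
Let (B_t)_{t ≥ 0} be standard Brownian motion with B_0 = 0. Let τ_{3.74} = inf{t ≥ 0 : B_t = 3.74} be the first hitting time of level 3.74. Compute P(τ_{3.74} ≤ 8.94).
P(τ_{3.74} ≤ 8.94) = 2(1 − Φ(3.74/√8.94)) = 2(1 − Φ(1.2508)) ≈ 0.2110

By the reflection principle for standard BM, P(τ_b ≤ t) = 2 · P(B_t ≥ b). Since B_t ~ N(0, t), P(B_t ≥ 3.74) = 1 − Φ(3.74/√t) = 1 − Φ(3.74/√8.94) = 1 − Φ(1.2508) ≈ 0.10550. Doubling: P(τ_{3.74} ≤ 8.94) ≈ 2 · 0.10550 = 0.21100 ≈ 0.2110.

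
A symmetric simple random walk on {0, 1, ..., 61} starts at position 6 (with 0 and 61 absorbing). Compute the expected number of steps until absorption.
E[τ | X_0 = 6] = 330

Let v_k = E[τ | X_0 = k]. Boundary: v_0 = v_61 = 0. Recurrence: v_k = 1 + (v_{k-1} + v_{k+1})/2 for 1 ≤ k ≤ 60. The particular solution to v_k − (v_{k-1} + v_{k+1})/2 = 1 is v_k = −k^2. Adding homogeneous solution A + B k and matching boundaries gives v_k = k (61 − k). Substituting k = 6: v_6 = 6 · 55 = 330.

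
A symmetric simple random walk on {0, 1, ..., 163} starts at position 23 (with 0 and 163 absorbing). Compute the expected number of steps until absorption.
E[τ | X_0 = 23] = 3220

Let v_k = E[τ | X_0 = k]. Boundary: v_0 = v_163 = 0. Recurrence: v_k = 1 + (v_{k-1} + v_{k+1})/2 for 1 ≤ k ≤ 162. The particular solution to v_k − (v_{k-1} + v_{k+1})/2 = 1 is v_k = −k^2. Adding homogeneous solution A + B k and matching boundaries gives v_k = k (163 − k). Substituting k = 23: v_23 = 23 · 140 = 3220.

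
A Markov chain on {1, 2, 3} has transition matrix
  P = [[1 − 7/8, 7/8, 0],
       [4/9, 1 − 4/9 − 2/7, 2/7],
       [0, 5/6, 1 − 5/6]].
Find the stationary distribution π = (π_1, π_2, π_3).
π = (160/583, 315/583, 108/583)

This is a birth-death chain on three states, which satisfies detailed balance: π_1 · P_{12} = π_2 · P_{21} and π_2 · P_{23} = π_3 · P_{32}.
From π_1 · 7/8 = π_2 · 4/9: π_2/π_1 = (7/8)/(4/9) = 63/32.
From π_2 · 2/7 = π_3 · 5/6: π_3/π_2 = (2/7)/(5/6) = 12/35.
Take π_1 proportional to 1; then unnormalized π = (1, 63/32, 27/40). Normalize by dividing by the sum 583/160:
  π = (160/583, 315/583, 108/583).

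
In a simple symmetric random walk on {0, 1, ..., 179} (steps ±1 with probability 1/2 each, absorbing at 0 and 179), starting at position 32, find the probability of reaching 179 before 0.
P(hit 179 before 0) = 32/179

Let u_k = P(hit 179 before 0 | start at k). Then u_0 = 0, u_179 = 1, and u_k = u_{k-1}/2 + u_{k+1}/2 for 1 ≤ k ≤ 178. This harmonic recurrence is solved by u_k = k/179, giving u_32 = 32/179.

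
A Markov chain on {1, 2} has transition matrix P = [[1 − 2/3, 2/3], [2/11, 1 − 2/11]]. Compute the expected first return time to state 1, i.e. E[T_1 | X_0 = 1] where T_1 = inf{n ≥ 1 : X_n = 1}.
E[T_1 | X_0 = 1] = 1/π_1 = 14/3

For an irreducible recurrent Markov chain with stationary distribution π, E[T_i | X_0 = i] = 1/π_i (Kac's formula). Here π_1 = (2/11)/(2/3 + 2/11) = (2/11)/(28/33) = 3/14, so E[T_1 | X_0 = 1] = 1/π_1 = (2/3 + 2/11)/(2/11) = (28/33)/(2/11) = 14/3.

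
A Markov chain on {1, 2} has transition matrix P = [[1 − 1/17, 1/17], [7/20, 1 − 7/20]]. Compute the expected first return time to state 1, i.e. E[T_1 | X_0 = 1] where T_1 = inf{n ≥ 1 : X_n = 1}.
E[T_1 | X_0 = 1] = 1/π_1 = 139/119

For an irreducible recurrent Markov chain with stationary distribution π, E[T_i | X_0 = i] = 1/π_i (Kac's formula). Here π_1 = (7/20)/(1/17 + 7/20) = (7/20)/(139/340) = 119/139, so E[T_1 | X_0 = 1] = 1/π_1 = (1/17 + 7/20)/(7/20) = (139/340)/(7/20) = 139/119.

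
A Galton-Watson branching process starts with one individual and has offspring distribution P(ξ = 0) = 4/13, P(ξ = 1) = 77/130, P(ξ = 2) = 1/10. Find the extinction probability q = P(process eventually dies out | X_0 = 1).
q = 1

Mean offspring μ = 0·4/13 + 1·77/130 + 2·1/10 = 103/130 ≤ 1. For μ ≤ 1 with offspring not concentrated at 1, the Galton-Watson process goes extinct almost surely, so q = 1.
(Algebraic check: The pgf is f(s) = 4/13 + 77/130·s + 1/10·s². The extinction probability q is the smallest fixed point of f in [0, 1]. Setting s = f(s):
  1/10·s² + (77/130 − 1)·s + 4/13 = 0
  1/10·s² − (4/13 + 1/10)·s + 4/13 = 0
which factors as (s − 1)·(1/10·s − 4/13) = 0, giving roots s = 1 and s = (4/13)/(1/10) = 40/13. Since 40/13 ≥ 1, the smallest root in [0, 1] is s = 1.)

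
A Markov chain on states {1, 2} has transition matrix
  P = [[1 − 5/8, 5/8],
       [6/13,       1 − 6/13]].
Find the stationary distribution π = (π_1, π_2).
π_1 = 48/113, π_2 = 65/113

Solve πP = π with π_1 + π_2 = 1. From πP = π: π_1 · (1 − 5/8) + π_2 · 6/13 = π_1 ⇒ π_2 · 6/13 = π_1 · 5/8 ⇒ π_2/π_1 = (5/8)/(6/13) = 65/48. Together with π_1 + π_2 = 1:
  π_1 = (6/13)/(5/8 + 6/13) = (6/13)/(113/104) = 48/113,
  π_2 = (5/8)/(5/8 + 6/13) = (5/8)/(113/104) = 65/113.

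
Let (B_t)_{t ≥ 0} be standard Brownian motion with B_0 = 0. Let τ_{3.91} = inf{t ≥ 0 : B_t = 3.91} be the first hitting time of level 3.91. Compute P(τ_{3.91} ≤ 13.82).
P(τ_{3.91} ≤ 13.82) = 2(1 − Φ(3.91/√13.82)) = 2(1 − Φ(1.0518)) ≈ 0.2929

By the reflection principle for standard BM, P(τ_b ≤ t) = 2 · P(B_t ≥ b). Since B_t ~ N(0, t), P(B_t ≥ 3.91) = 1 − Φ(3.91/√t) = 1 − Φ(3.91/√13.82) = 1 − Φ(1.0518) ≈ 0.14645. Doubling: P(τ_{3.91} ≤ 13.82) ≈ 2 · 0.14645 = 0.29290 ≈ 0.2929.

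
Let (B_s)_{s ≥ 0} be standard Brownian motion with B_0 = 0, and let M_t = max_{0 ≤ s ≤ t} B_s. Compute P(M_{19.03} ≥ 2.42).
P(M_{19.03} ≥ 2.42) = 2·P(B_{19.03} ≥ 2.42) = 2(1 − Φ(2.42/√19.03)) ≈ 0.5791

By the reflection principle for Brownian motion, P(M_t ≥ a) = 2 · P(B_t ≥ a) for a ≥ 0. Since B_t ~ N(0, t), P(B_t ≥ 2.42) = 1 − Φ(2.42/√t) = 1 − Φ(2.42/√19.03) = 1 − Φ(0.5547). So
  P(M_{19.03} ≥ 2.42) = 2(1 − Φ(0.5547)) ≈ 0.5791.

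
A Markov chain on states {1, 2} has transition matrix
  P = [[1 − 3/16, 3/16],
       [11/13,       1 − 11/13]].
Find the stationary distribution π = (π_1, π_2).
π_1 = 176/215, π_2 = 39/215

Solve πP = π with π_1 + π_2 = 1. From πP = π: π_1 · (1 − 3/16) + π_2 · 11/13 = π_1 ⇒ π_2 · 11/13 = π_1 · 3/16 ⇒ π_2/π_1 = (3/16)/(11/13) = 39/176. Together with π_1 + π_2 = 1:
  π_1 = (11/13)/(3/16 + 11/13) = (11/13)/(215/208) = 176/215,
  π_2 = (3/16)/(3/16 + 11/13) = (3/16)/(215/208) = 39/215.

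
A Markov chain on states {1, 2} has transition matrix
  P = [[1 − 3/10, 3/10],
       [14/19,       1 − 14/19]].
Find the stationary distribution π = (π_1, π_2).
π_1 = 140/197, π_2 = 57/197

Solve πP = π with π_1 + π_2 = 1. From πP = π: π_1 · (1 − 3/10) + π_2 · 14/19 = π_1 ⇒ π_2 · 14/19 = π_1 · 3/10 ⇒ π_2/π_1 = (3/10)/(14/19) = 57/140. Together with π_1 + π_2 = 1:
  π_1 = (14/19)/(3/10 + 14/19) = (14/19)/(197/190) = 140/197,
  π_2 = (3/10)/(3/10 + 14/19) = (3/10)/(197/190) = 57/197.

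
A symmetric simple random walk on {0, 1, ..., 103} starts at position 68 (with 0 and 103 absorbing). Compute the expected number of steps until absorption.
E[τ | X_0 = 68] = 2380

Let v_k = E[τ | X_0 = k]. Boundary: v_0 = v_103 = 0. Recurrence: v_k = 1 + (v_{k-1} + v_{k+1})/2 for 1 ≤ k ≤ 102. The particular solution to v_k − (v_{k-1} + v_{k+1})/2 = 1 is v_k = −k^2. Adding homogeneous solution A + B k and matching boundaries gives v_k = k (103 − k). Substituting k = 68: v_68 = 68 · 35 = 2380.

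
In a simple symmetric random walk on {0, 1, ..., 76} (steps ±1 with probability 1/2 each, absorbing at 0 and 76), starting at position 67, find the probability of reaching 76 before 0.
P(hit 76 before 0) = 67/76

Let u_k = P(hit 76 before 0 | start at k). Then u_0 = 0, u_76 = 1, and u_k = u_{k-1}/2 + u_{k+1}/2 for 1 ≤ k ≤ 75. This harmonic recurrence is solved by u_k = k/76, giving u_67 = 67/76.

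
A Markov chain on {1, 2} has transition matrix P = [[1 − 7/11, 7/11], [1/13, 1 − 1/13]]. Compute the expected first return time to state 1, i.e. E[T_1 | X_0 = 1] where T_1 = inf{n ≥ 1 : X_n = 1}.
E[T_1 | X_0 = 1] = 1/π_1 = 102/11

For an irreducible recurrent Markov chain with stationary distribution π, E[T_i | X_0 = i] = 1/π_i (Kac's formula). Here π_1 = (1/13)/(7/11 + 1/13) = (1/13)/(102/143) = 11/102, so E[T_1 | X_0 = 1] = 1/π_1 = (7/11 + 1/13)/(1/13) = (102/143)/(1/13) = 102/11.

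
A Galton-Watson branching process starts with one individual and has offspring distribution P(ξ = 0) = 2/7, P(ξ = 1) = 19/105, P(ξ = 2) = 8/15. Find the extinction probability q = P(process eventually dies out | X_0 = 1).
q = 15/28

The pgf is f(s) = 2/7 + 19/105·s + 8/15·s². The extinction probability q is the smallest fixed point of f in [0, 1]. Setting s = f(s):
  8/15·s² + (19/105 − 1)·s + 2/7 = 0
  8/15·s² − (2/7 + 8/15)·s + 2/7 = 0
which factors as (s − 1)·(8/15·s − 2/7) = 0, giving roots s = 1 and s = (2/7)/(8/15) = 15/28.
Mean offspring μ = 19/105 + 2·8/15 = 131/105 > 1 (supercritical), so q < 1. The extinction probability is the smaller root: q = (2/7)/(8/15) = 15/28.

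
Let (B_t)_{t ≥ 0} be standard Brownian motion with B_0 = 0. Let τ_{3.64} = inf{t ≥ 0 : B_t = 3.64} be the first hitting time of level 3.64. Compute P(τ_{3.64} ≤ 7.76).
P(τ_{3.64} ≤ 7.76) = 2(1 − Φ(3.64/√7.76)) = 2(1 − Φ(1.3067)) ≈ 0.1913

By the reflection principle for standard BM, P(τ_b ≤ t) = 2 · P(B_t ≥ b). Since B_t ~ N(0, t), P(B_t ≥ 3.64) = 1 − Φ(3.64/√t) = 1 − Φ(3.64/√7.76) = 1 − Φ(1.3067) ≈ 0.09566. Doubling: P(τ_{3.64} ≤ 7.76) ≈ 2 · 0.09566 = 0.19132 ≈ 0.1913.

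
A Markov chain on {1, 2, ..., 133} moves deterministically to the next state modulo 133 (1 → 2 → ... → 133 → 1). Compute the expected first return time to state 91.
E[T_91 | X_0 = 91] = 133

The chain cycles deterministically, so starting at state 91 it returns in exactly 133 steps. Equivalently, the stationary distribution is uniform π_j = 1/133 for every state j, so by Kac's formula E[T_91] = 1/π_91 = 133.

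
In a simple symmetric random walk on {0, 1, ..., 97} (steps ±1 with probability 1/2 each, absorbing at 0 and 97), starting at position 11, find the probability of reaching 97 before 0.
P(hit 97 before 0) = 11/97

Let u_k = P(hit 97 before 0 | start at k). Then u_0 = 0, u_97 = 1, and u_k = u_{k-1}/2 + u_{k+1}/2 for 1 ≤ k ≤ 96. This harmonic recurrence is solved by u_k = k/97, giving u_11 = 11/97.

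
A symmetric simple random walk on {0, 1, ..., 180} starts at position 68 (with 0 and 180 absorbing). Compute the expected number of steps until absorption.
E[τ | X_0 = 68] = 7616

Let v_k = E[τ | X_0 = k]. Boundary: v_0 = v_180 = 0. Recurrence: v_k = 1 + (v_{k-1} + v_{k+1})/2 for 1 ≤ k ≤ 179. The particular solution to v_k − (v_{k-1} + v_{k+1})/2 = 1 is v_k = −k^2. Adding homogeneous solution A + B k and matching boundaries gives v_k = k (180 − k). Substituting k = 68: v_68 = 68 · 112 = 7616.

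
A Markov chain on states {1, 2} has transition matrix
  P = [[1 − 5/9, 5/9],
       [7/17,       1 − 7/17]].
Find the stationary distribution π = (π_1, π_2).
π_1 = 63/148, π_2 = 85/148

Solve πP = π with π_1 + π_2 = 1. From πP = π: π_1 · (1 − 5/9) + π_2 · 7/17 = π_1 ⇒ π_2 · 7/17 = π_1 · 5/9 ⇒ π_2/π_1 = (5/9)/(7/17) = 85/63. Together with π_1 + π_2 = 1:
  π_1 = (7/17)/(5/9 + 7/17) = (7/17)/(148/153) = 63/148,
  π_2 = (5/9)/(5/9 + 7/17) = (5/9)/(148/153) = 85/148.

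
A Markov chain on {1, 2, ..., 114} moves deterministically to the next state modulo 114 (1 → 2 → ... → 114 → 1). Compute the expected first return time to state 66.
E[T_66 | X_0 = 66] = 114

The chain cycles deterministically, so starting at state 66 it returns in exactly 114 steps. Equivalently, the stationary distribution is uniform π_j = 1/114 for every state j, so by Kac's formula E[T_66] = 1/π_66 = 114.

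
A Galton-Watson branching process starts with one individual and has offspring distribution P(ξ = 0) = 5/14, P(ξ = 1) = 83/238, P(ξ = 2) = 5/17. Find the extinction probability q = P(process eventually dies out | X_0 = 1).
q = 1

Mean offspring μ = 0·5/14 + 1·83/238 + 2·5/17 = 223/238 ≤ 1. For μ ≤ 1 with offspring not concentrated at 1, the Galton-Watson process goes extinct almost surely, so q = 1.
(Algebraic check: The pgf is f(s) = 5/14 + 83/238·s + 5/17·s². The extinction probability q is the smallest fixed point of f in [0, 1]. Setting s = f(s):
  5/17·s² + (83/238 − 1)·s + 5/14 = 0
  5/17·s² − (5/14 + 5/17)·s + 5/14 = 0
which factors as (s − 1)·(5/17·s − 5/14) = 0, giving roots s = 1 and s = (5/14)/(5/17) = 17/14. Since 17/14 ≥ 1, the smallest root in [0, 1] is s = 1.)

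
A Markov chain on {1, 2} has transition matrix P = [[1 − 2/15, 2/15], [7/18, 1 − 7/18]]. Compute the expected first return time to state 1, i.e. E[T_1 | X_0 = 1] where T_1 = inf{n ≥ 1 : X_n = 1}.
E[T_1 | X_0 = 1] = 1/π_1 = 47/35

For an irreducible recurrent Markov chain with stationary distribution π, E[T_i | X_0 = i] = 1/π_i (Kac's formula). Here π_1 = (7/18)/(2/15 + 7/18) = (7/18)/(47/90) = 35/47, so E[T_1 | X_0 = 1] = 1/π_1 = (2/15 + 7/18)/(7/18) = (47/90)/(7/18) = 47/35.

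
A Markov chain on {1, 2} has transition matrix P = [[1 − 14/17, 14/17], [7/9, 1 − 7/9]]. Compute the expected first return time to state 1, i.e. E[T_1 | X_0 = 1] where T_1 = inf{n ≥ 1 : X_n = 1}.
E[T_1 | X_0 = 1] = 1/π_1 = 35/17

For an irreducible recurrent Markov chain with stationary distribution π, E[T_i | X_0 = i] = 1/π_i (Kac's formula). Here π_1 = (7/9)/(14/17 + 7/9) = (7/9)/(245/153) = 17/35, so E[T_1 | X_0 = 1] = 1/π_1 = (14/17 + 7/9)/(7/9) = (245/153)/(7/9) = 35/17.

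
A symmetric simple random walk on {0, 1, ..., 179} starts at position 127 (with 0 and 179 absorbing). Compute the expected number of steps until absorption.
E[τ | X_0 = 127] = 6604

Let v_k = E[τ | X_0 = k]. Boundary: v_0 = v_179 = 0. Recurrence: v_k = 1 + (v_{k-1} + v_{k+1})/2 for 1 ≤ k ≤ 178. The particular solution to v_k − (v_{k-1} + v_{k+1})/2 = 1 is v_k = −k^2. Adding homogeneous solution A + B k and matching boundaries gives v_k = k (179 − k). Substituting k = 127: v_127 = 127 · 52 = 6604.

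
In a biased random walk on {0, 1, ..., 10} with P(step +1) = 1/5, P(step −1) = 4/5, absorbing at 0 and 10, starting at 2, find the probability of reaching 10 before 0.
P(hit 10 before 0) = (1 − (4)^2) / (1 − (4)^10) = 1/69905

Let u_k denote P(reach 10 before 0 | start at k). Boundary: u_0 = 0, u_10 = 1. Recurrence: u_k = 1/5·u_{k+1} + 4/5·u_{k-1} for 1 ≤ k ≤ 9. Try u_k = A + B·r^k with r = q/p = (4/5)/(1/5) = 4. Substitution satisfies the recurrence; boundary conditions give:
  u_k = (1 − r^k) / (1 − r^N) = (1 − (4)^2) / (1 − (4)^10) = 1/69905.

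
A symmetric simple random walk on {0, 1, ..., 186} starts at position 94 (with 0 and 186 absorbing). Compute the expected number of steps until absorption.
E[τ | X_0 = 94] = 8648

Let v_k = E[τ | X_0 = k]. Boundary: v_0 = v_186 = 0. Recurrence: v_k = 1 + (v_{k-1} + v_{k+1})/2 for 1 ≤ k ≤ 185. The particular solution to v_k − (v_{k-1} + v_{k+1})/2 = 1 is v_k = −k^2. Adding homogeneous solution A + B k and matching boundaries gives v_k = k (186 − k). Substituting k = 94: v_94 = 94 · 92 = 8648.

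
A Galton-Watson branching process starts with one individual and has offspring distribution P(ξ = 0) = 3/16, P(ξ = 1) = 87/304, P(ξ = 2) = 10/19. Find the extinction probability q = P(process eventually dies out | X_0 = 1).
q = 57/160

The pgf is f(s) = 3/16 + 87/304·s + 10/19·s². The extinction probability q is the smallest fixed point of f in [0, 1]. Setting s = f(s):
  10/19·s² + (87/304 − 1)·s + 3/16 = 0
  10/19·s² − (3/16 + 10/19)·s + 3/16 = 0
which factors as (s − 1)·(10/19·s − 3/16) = 0, giving roots s = 1 and s = (3/16)/(10/19) = 57/160.
Mean offspring μ = 87/304 + 2·10/19 = 407/304 > 1 (supercritical), so q < 1. The extinction probability is the smaller root: q = (3/16)/(10/19) = 57/160.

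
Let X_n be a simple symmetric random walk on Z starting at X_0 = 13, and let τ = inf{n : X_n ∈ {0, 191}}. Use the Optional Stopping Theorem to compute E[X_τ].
E[X_τ] = 13

X_n is a martingale and τ is a bounded-mean stopping time (indeed τ is finite a.s. with bounded expectation since the walk is in a bounded region). By the OST, E[X_τ] = E[X_0] = 13. Equivalently: E[X_τ] = 191 · P(hit 191 first) + 0 · P(hit 0 first) = 191 · (13/191) = 13.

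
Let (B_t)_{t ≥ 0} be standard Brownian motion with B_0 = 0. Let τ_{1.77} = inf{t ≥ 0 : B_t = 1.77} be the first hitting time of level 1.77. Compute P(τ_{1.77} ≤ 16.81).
P(τ_{1.77} ≤ 16.81) = 2(1 − Φ(1.77/√16.81)) = 2(1 − Φ(0.4317)) ≈ 0.6660

By the reflection principle for standard BM, P(τ_b ≤ t) = 2 · P(B_t ≥ b). Since B_t ~ N(0, t), P(B_t ≥ 1.77) = 1 − Φ(1.77/√t) = 1 − Φ(1.77/√16.81) = 1 − Φ(0.4317) ≈ 0.33298. Doubling: P(τ_{1.77} ≤ 16.81) ≈ 2 · 0.33298 = 0.66596 ≈ 0.6660.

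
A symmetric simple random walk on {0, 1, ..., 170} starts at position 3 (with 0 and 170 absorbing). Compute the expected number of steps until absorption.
E[τ | X_0 = 3] = 501

Let v_k = E[τ | X_0 = k]. Boundary: v_0 = v_170 = 0. Recurrence: v_k = 1 + (v_{k-1} + v_{k+1})/2 for 1 ≤ k ≤ 169. The particular solution to v_k − (v_{k-1} + v_{k+1})/2 = 1 is v_k = −k^2. Adding homogeneous solution A + B k and matching boundaries gives v_k = k (170 − k). Substituting k = 3: v_3 = 3 · 167 = 501.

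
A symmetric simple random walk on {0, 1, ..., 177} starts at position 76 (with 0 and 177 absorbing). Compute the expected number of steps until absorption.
E[τ | X_0 = 76] = 7676

Let v_k = E[τ | X_0 = k]. Boundary: v_0 = v_177 = 0. Recurrence: v_k = 1 + (v_{k-1} + v_{k+1})/2 for 1 ≤ k ≤ 176. The particular solution to v_k − (v_{k-1} + v_{k+1})/2 = 1 is v_k = −k^2. Adding homogeneous solution A + B k and matching boundaries gives v_k = k (177 − k). Substituting k = 76: v_76 = 76 · 101 = 7676.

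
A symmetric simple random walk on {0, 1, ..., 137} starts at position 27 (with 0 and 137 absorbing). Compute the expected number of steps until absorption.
E[τ | X_0 = 27] = 2970

Let v_k = E[τ | X_0 = k]. Boundary: v_0 = v_137 = 0. Recurrence: v_k = 1 + (v_{k-1} + v_{k+1})/2 for 1 ≤ k ≤ 136. The particular solution to v_k − (v_{k-1} + v_{k+1})/2 = 1 is v_k = −k^2. Adding homogeneous solution A + B k and matching boundaries gives v_k = k (137 − k). Substituting k = 27: v_27 = 27 · 110 = 2970.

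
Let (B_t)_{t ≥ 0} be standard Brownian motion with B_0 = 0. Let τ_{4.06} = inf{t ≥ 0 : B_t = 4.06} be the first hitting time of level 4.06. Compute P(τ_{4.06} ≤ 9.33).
P(τ_{4.06} ≤ 9.33) = 2(1 − Φ(4.06/√9.33)) = 2(1 − Φ(1.3292)) ≈ 0.1838

By the reflection principle for standard BM, P(τ_b ≤ t) = 2 · P(B_t ≥ b). Since B_t ~ N(0, t), P(B_t ≥ 4.06) = 1 − Φ(4.06/√t) = 1 − Φ(4.06/√9.33) = 1 − Φ(1.3292) ≈ 0.09189. Doubling: P(τ_{4.06} ≤ 9.33) ≈ 2 · 0.09189 = 0.18378 ≈ 0.1838.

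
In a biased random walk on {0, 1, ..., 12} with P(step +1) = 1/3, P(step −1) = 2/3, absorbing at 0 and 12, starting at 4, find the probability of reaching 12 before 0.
P(hit 12 before 0) = (1 − (2)^4) / (1 − (2)^12) = 1/273

Let u_k denote P(reach 12 before 0 | start at k). Boundary: u_0 = 0, u_12 = 1. Recurrence: u_k = 1/3·u_{k+1} + 2/3·u_{k-1} for 1 ≤ k ≤ 11. Try u_k = A + B·r^k with r = q/p = (2/3)/(1/3) = 2. Substitution satisfies the recurrence; boundary conditions give:
  u_k = (1 − r^k) / (1 − r^N) = (1 − (2)^4) / (1 − (2)^12) = 1/273.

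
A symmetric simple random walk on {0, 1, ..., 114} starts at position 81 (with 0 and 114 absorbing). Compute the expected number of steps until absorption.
E[τ | X_0 = 81] = 2673

Let v_k = E[τ | X_0 = k]. Boundary: v_0 = v_114 = 0. Recurrence: v_k = 1 + (v_{k-1} + v_{k+1})/2 for 1 ≤ k ≤ 113. The particular solution to v_k − (v_{k-1} + v_{k+1})/2 = 1 is v_k = −k^2. Adding homogeneous solution A + B k and matching boundaries gives v_k = k (114 − k). Substituting k = 81: v_81 = 81 · 33 = 2673.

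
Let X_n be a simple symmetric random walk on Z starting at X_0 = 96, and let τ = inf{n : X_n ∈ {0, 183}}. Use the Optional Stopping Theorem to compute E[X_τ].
E[X_τ] = 96

X_n is a martingale and τ is a bounded-mean stopping time (indeed τ is finite a.s. with bounded expectation since the walk is in a bounded region). By the OST, E[X_τ] = E[X_0] = 96. Equivalently: E[X_τ] = 183 · P(hit 183 first) + 0 · P(hit 0 first) = 183 · (96/183) = 96.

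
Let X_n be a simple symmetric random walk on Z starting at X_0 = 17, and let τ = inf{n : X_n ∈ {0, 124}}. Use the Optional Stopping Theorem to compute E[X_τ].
E[X_τ] = 17

X_n is a martingale and τ is a bounded-mean stopping time (indeed τ is finite a.s. with bounded expectation since the walk is in a bounded region). By the OST, E[X_τ] = E[X_0] = 17. Equivalently: E[X_τ] = 124 · P(hit 124 first) + 0 · P(hit 0 first) = 124 · (17/124) = 17.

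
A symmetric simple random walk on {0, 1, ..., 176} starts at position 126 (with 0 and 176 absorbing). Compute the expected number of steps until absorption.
E[τ | X_0 = 126] = 6300

Let v_k = E[τ | X_0 = k]. Boundary: v_0 = v_176 = 0. Recurrence: v_k = 1 + (v_{k-1} + v_{k+1})/2 for 1 ≤ k ≤ 175. The particular solution to v_k − (v_{k-1} + v_{k+1})/2 = 1 is v_k = −k^2. Adding homogeneous solution A + B k and matching boundaries gives v_k = k (176 − k). Substituting k = 126: v_126 = 126 · 50 = 6300.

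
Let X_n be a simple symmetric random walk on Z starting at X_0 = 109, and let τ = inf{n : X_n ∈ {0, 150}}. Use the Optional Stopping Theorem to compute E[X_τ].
E[X_τ] = 109

X_n is a martingale and τ is a bounded-mean stopping time (indeed τ is finite a.s. with bounded expectation since the walk is in a bounded region). By the OST, E[X_τ] = E[X_0] = 109. Equivalently: E[X_τ] = 150 · P(hit 150 first) + 0 · P(hit 0 first) = 150 · (109/150) = 109.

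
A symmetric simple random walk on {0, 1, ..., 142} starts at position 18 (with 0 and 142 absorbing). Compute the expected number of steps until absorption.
E[τ | X_0 = 18] = 2232

Let v_k = E[τ | X_0 = k]. Boundary: v_0 = v_142 = 0. Recurrence: v_k = 1 + (v_{k-1} + v_{k+1})/2 for 1 ≤ k ≤ 141. The particular solution to v_k − (v_{k-1} + v_{k+1})/2 = 1 is v_k = −k^2. Adding homogeneous solution A + B k and matching boundaries gives v_k = k (142 − k). Substituting k = 18: v_18 = 18 · 124 = 2232.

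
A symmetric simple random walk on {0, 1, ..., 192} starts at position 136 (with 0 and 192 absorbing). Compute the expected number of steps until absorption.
E[τ | X_0 = 136] = 7616

Let v_k = E[τ | X_0 = k]. Boundary: v_0 = v_192 = 0. Recurrence: v_k = 1 + (v_{k-1} + v_{k+1})/2 for 1 ≤ k ≤ 191. The particular solution to v_k − (v_{k-1} + v_{k+1})/2 = 1 is v_k = −k^2. Adding homogeneous solution A + B k and matching boundaries gives v_k = k (192 − k). Substituting k = 136: v_136 = 136 · 56 = 7616.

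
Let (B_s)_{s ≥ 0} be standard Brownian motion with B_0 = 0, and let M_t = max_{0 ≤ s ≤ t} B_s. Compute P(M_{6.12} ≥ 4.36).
P(M_{6.12} ≥ 4.36) = 2·P(B_{6.12} ≥ 4.36) = 2(1 − Φ(4.36/√6.12)) ≈ 0.0780

By the reflection principle for Brownian motion, P(M_t ≥ a) = 2 · P(B_t ≥ a) for a ≥ 0. Since B_t ~ N(0, t), P(B_t ≥ 4.36) = 1 − Φ(4.36/√t) = 1 − Φ(4.36/√6.12) = 1 − Φ(1.7624). So
  P(M_{6.12} ≥ 4.36) = 2(1 − Φ(1.7624)) ≈ 0.0780.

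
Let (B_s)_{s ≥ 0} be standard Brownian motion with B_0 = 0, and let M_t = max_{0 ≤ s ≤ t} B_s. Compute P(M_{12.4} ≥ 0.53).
P(M_{12.4} ≥ 0.53) = 2·P(B_{12.4} ≥ 0.53) = 2(1 − Φ(0.53/√12.4)) ≈ 0.8804

By the reflection principle for Brownian motion, P(M_t ≥ a) = 2 · P(B_t ≥ a) for a ≥ 0. Since B_t ~ N(0, t), P(B_t ≥ 0.53) = 1 − Φ(0.53/√t) = 1 − Φ(0.53/√12.4) = 1 − Φ(0.1505). So
  P(M_{12.4} ≥ 0.53) = 2(1 − Φ(0.1505)) ≈ 0.8804.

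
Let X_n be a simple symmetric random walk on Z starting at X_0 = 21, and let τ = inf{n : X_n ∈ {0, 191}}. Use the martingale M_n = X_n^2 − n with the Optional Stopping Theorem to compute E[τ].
E[τ] = 3570

M_n = X_n^2 − n is a martingale (since E[X_{n+1}^2 | F_n] = X_n^2 + 1). By OST (τ has finite mean in a bounded region), E[M_τ] = E[M_0] = X_0^2 − 0 = 21^2 = 441. Also E[M_τ] = E[X_τ^2] − E[τ]. The walk exits at 0 or 191, with P(hit 191 first) = 21/191, so E[X_τ^2] = 191^2 · 21/191 + 0 = 4011. Thus E[τ] = E[X_τ^2] − E[M_τ] = 4011 − 441 = 3570 = 21(191 − 21) = 3570.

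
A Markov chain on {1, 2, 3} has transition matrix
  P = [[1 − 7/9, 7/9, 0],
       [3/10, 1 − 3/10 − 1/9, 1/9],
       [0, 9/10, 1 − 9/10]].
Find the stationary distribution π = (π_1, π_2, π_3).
π = (2187/8557, 5670/8557, 700/8557)

This is a birth-death chain on three states, which satisfies detailed balance: π_1 · P_{12} = π_2 · P_{21} and π_2 · P_{23} = π_3 · P_{32}.
From π_1 · 7/9 = π_2 · 3/10: π_2/π_1 = (7/9)/(3/10) = 70/27.
From π_2 · 1/9 = π_3 · 9/10: π_3/π_2 = (1/9)/(9/10) = 10/81.
Take π_1 proportional to 1; then unnormalized π = (1, 70/27, 700/2187). Normalize by dividing by the sum 8557/2187:
  π = (2187/8557, 5670/8557, 700/8557).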